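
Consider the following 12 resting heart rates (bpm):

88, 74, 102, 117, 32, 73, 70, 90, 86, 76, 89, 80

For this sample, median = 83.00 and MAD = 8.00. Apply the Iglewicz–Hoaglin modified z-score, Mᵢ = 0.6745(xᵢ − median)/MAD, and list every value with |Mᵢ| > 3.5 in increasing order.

|Mᵢ| > 3.5 ⇔ |xᵢ − 83.00| > 3.5·8.00/0.6745 = 41.51.
So outliers lie outside [41.49, 124.51].
32: M = -4.30 → outlier.

32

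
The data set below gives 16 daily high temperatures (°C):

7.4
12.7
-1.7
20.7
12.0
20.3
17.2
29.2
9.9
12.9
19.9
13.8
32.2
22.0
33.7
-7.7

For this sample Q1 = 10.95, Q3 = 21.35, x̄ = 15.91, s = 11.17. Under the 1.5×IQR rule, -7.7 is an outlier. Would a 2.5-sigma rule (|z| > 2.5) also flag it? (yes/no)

z = (-7.7 − 15.91) / 11.17 = -2.11.
|z| = 2.11 ≤ 2.5.

no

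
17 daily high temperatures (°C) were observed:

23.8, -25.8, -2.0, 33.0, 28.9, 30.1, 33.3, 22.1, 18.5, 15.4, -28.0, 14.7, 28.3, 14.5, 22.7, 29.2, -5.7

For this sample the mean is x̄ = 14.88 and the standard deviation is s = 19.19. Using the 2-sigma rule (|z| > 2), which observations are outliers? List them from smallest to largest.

Cutoffs at x̄ ± 2s: 14.88 ± 2·19.19 = [-23.50, 53.26].
-28.0: z = -2.23, |z| > 2 → outlier.
-25.8: z = -2.12, |z| > 2 → outlier.
Every other value lies within [-23.50, 53.26].

-28.0, -25.8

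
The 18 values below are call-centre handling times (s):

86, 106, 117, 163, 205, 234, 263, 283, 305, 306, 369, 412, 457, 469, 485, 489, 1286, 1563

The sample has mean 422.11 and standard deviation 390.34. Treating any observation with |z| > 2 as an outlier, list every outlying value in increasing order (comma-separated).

Cutoffs at x̄ ± 2s: 422.11 ± 2·390.34 = [-358.57, 1202.79].
1286: z = 2.21, |z| > 2 → outlier.
1563: z = 2.92, |z| > 2 → outlier.
Every other value lies within [-358.57, 1202.79].

1286, 1563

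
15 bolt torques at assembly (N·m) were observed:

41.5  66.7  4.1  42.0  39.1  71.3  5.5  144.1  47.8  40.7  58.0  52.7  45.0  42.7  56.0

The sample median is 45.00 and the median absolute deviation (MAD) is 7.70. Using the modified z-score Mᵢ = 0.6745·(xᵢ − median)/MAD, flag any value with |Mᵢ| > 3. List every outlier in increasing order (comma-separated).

|Mᵢ| > 3 ⇔ |xᵢ − 45.00| > 3·7.70/0.6745 = 34.25.
So outliers lie outside [10.75, 79.25].
4.1: M = -3.58 → outlier.
5.5: M = -3.46 → outlier.
144.1: M = 8.68 → outlier.

4.1, 5.5, 144.1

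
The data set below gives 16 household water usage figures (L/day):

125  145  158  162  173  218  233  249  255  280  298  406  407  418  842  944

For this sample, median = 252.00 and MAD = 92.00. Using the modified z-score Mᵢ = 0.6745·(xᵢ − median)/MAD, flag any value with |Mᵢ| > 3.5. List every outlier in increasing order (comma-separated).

842, 944

|Mᵢ| > 3.5 ⇔ |xᵢ − 252.00| > 3.5·92.00/0.6745 = 477.39.
So outliers lie outside [-225.39, 729.39].
842: M = 4.33 → outlier.
944: M = 5.07 → outlier.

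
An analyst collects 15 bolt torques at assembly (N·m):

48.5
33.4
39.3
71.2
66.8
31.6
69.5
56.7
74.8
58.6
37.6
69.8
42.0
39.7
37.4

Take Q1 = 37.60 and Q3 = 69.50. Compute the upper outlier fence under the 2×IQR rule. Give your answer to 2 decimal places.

133.30

IQR = Q3 − Q1 = 69.50 − 37.60 = 31.90.
Lower fence = Q1 − 2·IQR = 37.60 − 63.80 = -26.20.
Upper fence = Q3 + 2·IQR = 69.50 + 63.80 = 133.30.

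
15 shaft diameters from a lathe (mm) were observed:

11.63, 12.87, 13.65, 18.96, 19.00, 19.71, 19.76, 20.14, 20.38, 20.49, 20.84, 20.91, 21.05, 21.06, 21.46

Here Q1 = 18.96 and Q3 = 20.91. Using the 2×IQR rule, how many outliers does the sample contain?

3

IQR = 1.95; fences at 18.96 − 3.90 = 15.06 and 20.91 + 3.90 = 24.81.
Outside the cutoffs: 11.63, 12.87, 13.65.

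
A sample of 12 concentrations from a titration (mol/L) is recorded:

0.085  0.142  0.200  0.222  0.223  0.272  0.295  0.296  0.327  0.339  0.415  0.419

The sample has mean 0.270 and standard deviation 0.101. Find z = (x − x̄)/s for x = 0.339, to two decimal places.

0.68

z = (0.339 − 0.270) / 0.101 = 0.68.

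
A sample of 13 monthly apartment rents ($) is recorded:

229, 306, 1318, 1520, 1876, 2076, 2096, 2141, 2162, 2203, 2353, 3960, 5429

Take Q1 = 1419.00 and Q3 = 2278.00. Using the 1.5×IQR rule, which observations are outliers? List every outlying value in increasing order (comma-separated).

3960, 5429

IQR = Q3 − Q1 = 2278.00 − 1419.00 = 859.00.
Lower fence = Q1 − 1.5·IQR = 1419.00 − 1288.50 = 130.50.
Upper fence = Q3 + 1.5·IQR = 2278.00 + 1288.50 = 3566.50.
3960 > 3566.50 → outlier.
5429 > 3566.50 → outlier.
All remaining values lie within [130.50, 3566.50].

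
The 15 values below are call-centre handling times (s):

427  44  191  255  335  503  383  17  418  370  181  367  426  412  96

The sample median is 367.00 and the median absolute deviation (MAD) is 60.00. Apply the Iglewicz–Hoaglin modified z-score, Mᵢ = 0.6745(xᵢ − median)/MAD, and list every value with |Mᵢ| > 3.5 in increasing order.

|Mᵢ| > 3.5 ⇔ |xᵢ − 367.00| > 3.5·60.00/0.6745 = 311.34.
So outliers lie outside [55.66, 678.34].
17: M = -3.93 → outlier.
44: M = -3.63 → outlier.

17, 44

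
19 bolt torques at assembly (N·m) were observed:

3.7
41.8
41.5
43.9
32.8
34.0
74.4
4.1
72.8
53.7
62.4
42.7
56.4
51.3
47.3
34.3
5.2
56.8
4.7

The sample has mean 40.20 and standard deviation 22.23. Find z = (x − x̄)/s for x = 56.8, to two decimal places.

z = (56.8 − 40.20) / 22.23 = 0.75.

0.75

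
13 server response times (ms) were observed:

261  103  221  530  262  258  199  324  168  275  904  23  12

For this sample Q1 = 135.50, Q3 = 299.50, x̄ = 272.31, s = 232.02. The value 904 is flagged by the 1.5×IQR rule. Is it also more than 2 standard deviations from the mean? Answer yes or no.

z = (904 − 272.31) / 232.02 = 2.72.
|z| = 2.72 > 2.

yes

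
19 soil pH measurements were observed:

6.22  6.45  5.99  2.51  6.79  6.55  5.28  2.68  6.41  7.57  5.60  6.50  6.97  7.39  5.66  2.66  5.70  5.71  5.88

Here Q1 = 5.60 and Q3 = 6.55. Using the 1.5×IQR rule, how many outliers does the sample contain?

3

IQR = 0.95; fences at 5.60 − 1.425 = 4.175 and 6.55 + 1.425 = 7.975.
Outside the cutoffs: 2.51, 2.66, 2.68.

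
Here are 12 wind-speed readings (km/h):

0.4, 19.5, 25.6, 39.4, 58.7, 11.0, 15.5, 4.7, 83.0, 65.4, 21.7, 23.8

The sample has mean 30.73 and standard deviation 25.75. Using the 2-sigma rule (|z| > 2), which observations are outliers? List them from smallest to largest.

Cutoffs at x̄ ± 2s: 30.73 ± 2·25.75 = [-20.77, 82.23].
83.0: z = 2.03, |z| > 2 → outlier.
Every other value lies within [-20.77, 82.23].

83.0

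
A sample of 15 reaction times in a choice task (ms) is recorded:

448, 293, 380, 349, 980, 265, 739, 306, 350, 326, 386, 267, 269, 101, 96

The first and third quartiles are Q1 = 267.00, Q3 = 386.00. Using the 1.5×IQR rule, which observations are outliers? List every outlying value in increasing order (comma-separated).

IQR = Q3 − Q1 = 386.00 − 267.00 = 119.00.
Lower fence = Q1 − 1.5·IQR = 267.00 − 178.50 = 88.50.
Upper fence = Q3 + 1.5·IQR = 386.00 + 178.50 = 564.50.
739 > 564.50 → outlier.
980 > 564.50 → outlier.
All remaining values lie within [88.50, 564.50].

739, 980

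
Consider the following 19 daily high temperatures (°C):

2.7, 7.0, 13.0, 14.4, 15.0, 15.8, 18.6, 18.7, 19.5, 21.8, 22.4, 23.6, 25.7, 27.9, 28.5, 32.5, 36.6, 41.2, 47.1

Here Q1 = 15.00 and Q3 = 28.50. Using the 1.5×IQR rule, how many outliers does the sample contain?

0

IQR = 13.50; fences at 15.00 − 20.25 = -5.25 and 28.50 + 20.25 = 48.75.
Every value lies within the cutoffs.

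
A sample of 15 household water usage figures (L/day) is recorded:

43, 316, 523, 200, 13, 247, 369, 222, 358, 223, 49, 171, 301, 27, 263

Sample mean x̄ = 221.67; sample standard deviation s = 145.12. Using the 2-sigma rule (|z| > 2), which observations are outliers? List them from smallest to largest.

523

Cutoffs at x̄ ± 2s: 221.67 ± 2·145.12 = [-68.57, 511.91].
523: z = 2.08, |z| > 2 → outlier.
Every other value lies within [-68.57, 511.91].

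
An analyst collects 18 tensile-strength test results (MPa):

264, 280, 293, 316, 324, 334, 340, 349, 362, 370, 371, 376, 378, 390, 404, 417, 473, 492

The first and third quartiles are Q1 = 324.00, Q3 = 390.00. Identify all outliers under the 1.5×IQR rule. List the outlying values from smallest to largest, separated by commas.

IQR = Q3 − Q1 = 390.00 − 324.00 = 66.00.
Lower fence = Q1 − 1.5·IQR = 324.00 − 99.00 = 225.00.
Upper fence = Q3 + 1.5·IQR = 390.00 + 99.00 = 489.00.
492 > 489.00 → outlier.
All remaining values lie within [225.00, 489.00].

492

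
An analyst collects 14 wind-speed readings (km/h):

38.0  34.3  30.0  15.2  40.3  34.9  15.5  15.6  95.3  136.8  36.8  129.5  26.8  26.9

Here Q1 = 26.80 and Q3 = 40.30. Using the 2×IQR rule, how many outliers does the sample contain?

IQR = 13.50; fences at 26.80 − 27.00 = -0.20 and 40.30 + 27.00 = 67.30.
Outside the cutoffs: 95.3, 129.5, 136.8.

3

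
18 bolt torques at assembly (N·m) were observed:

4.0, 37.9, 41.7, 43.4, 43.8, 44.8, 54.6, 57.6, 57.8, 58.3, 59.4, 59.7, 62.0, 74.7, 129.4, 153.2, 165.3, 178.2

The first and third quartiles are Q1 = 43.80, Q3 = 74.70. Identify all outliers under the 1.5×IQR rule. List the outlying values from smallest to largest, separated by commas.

129.4, 153.2, 165.3, 178.2

IQR = Q3 − Q1 = 74.70 − 43.80 = 30.90.
Lower fence = Q1 − 1.5·IQR = 43.80 − 46.35 = -2.55.
Upper fence = Q3 + 1.5·IQR = 74.70 + 46.35 = 121.05.
129.4 > 121.05 → outlier.
153.2 > 121.05 → outlier.
165.3 > 121.05 → outlier.
178.2 > 121.05 → outlier.
All remaining values lie within [-2.55, 121.05].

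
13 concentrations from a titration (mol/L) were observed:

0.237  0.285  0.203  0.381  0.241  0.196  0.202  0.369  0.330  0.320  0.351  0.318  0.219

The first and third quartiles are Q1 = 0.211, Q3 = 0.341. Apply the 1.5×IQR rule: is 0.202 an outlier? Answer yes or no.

no

IQR = Q3 − Q1 = 0.341 − 0.211 = 0.130.
Lower fence = Q1 − 1.5·IQR = 0.211 − 0.195 = 0.016.
Upper fence = Q3 + 1.5·IQR = 0.341 + 0.195 = 0.536.
0.202 lies within [0.016, 0.536].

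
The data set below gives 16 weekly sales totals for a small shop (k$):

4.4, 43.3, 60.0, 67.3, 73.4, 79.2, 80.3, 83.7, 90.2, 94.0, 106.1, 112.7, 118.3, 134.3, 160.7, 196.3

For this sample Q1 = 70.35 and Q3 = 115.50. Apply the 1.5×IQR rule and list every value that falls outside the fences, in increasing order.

IQR = Q3 − Q1 = 115.50 − 70.35 = 45.15.
Lower fence = Q1 − 1.5·IQR = 70.35 − 67.725 = 2.625.
Upper fence = Q3 + 1.5·IQR = 115.50 + 67.725 = 183.225.
196.3 > 183.225 → outlier.
All remaining values lie within [2.625, 183.225].

196.3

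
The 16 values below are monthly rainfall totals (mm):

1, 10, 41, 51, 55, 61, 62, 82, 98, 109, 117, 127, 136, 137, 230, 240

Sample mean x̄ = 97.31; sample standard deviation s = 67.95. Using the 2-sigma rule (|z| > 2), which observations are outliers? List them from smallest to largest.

240

Cutoffs at x̄ ± 2s: 97.31 ± 2·67.95 = [-38.59, 233.21].
240: z = 2.10, |z| > 2 → outlier.
Every other value lies within [-38.59, 233.21].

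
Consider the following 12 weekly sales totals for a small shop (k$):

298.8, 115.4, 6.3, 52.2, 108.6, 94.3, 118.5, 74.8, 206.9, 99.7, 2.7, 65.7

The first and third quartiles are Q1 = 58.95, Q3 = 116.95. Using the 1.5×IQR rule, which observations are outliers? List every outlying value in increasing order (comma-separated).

206.9, 298.8

IQR = Q3 − Q1 = 116.95 − 58.95 = 58.00.
Lower fence = Q1 − 1.5·IQR = 58.95 − 87.00 = -28.05.
Upper fence = Q3 + 1.5·IQR = 116.95 + 87.00 = 203.95.
206.9 > 203.95 → outlier.
298.8 > 203.95 → outlier.
All remaining values lie within [-28.05, 203.95].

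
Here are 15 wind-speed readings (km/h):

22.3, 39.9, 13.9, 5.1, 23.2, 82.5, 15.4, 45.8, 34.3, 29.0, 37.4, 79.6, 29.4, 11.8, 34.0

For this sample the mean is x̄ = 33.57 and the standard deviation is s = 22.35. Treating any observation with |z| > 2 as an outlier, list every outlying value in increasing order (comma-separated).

Cutoffs at x̄ ± 2s: 33.57 ± 2·22.35 = [-11.13, 78.27].
79.6: z = 2.06, |z| > 2 → outlier.
82.5: z = 2.19, |z| > 2 → outlier.
Every other value lies within [-11.13, 78.27].

79.6, 82.5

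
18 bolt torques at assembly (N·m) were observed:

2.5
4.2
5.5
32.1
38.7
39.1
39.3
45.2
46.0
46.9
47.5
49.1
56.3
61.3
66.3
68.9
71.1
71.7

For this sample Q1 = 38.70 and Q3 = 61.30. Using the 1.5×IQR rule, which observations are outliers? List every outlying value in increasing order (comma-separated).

IQR = Q3 − Q1 = 61.30 − 38.70 = 22.60.
Lower fence = Q1 − 1.5·IQR = 38.70 − 33.90 = 4.80.
Upper fence = Q3 + 1.5·IQR = 61.30 + 33.90 = 95.20.
2.5 < 4.80 → outlier.
4.2 < 4.80 → outlier.
All remaining values lie within [4.80, 95.20].

2.5, 4.2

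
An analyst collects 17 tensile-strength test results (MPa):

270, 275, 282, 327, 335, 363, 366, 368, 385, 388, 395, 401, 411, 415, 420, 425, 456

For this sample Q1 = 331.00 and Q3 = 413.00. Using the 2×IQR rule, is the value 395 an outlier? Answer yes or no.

no

IQR = Q3 − Q1 = 413.00 − 331.00 = 82.00.
Lower fence = Q1 − 2·IQR = 331.00 − 164.00 = 167.00.
Upper fence = Q3 + 2·IQR = 413.00 + 164.00 = 577.00.
395 lies within [167.00, 577.00].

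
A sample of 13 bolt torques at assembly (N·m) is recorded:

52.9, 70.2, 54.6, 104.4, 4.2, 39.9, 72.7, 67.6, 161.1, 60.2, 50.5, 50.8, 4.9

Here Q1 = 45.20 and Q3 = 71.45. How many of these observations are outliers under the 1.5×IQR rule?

3

IQR = 26.25; fences at 45.20 − 39.375 = 5.825 and 71.45 + 39.375 = 110.825.
Outside the cutoffs: 4.2, 4.9, 161.1.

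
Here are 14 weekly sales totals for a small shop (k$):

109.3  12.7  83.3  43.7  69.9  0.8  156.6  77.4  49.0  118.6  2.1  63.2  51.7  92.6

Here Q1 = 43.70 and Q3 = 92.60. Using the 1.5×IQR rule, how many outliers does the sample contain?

IQR = 48.90; fences at 43.70 − 73.35 = -29.65 and 92.60 + 73.35 = 165.95.
Every value lies within the cutoffs.

0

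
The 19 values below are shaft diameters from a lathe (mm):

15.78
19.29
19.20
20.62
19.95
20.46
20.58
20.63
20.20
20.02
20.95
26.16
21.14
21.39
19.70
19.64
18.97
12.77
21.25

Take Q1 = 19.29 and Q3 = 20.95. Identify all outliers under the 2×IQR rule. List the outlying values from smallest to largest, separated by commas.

12.77, 15.78, 26.16

IQR = Q3 − Q1 = 20.95 − 19.29 = 1.66.
Lower fence = Q1 − 2·IQR = 19.29 − 3.32 = 15.97.
Upper fence = Q3 + 2·IQR = 20.95 + 3.32 = 24.27.
12.77 < 15.97 → outlier.
15.78 < 15.97 → outlier.
26.16 > 24.27 → outlier.
All remaining values lie within [15.97, 24.27].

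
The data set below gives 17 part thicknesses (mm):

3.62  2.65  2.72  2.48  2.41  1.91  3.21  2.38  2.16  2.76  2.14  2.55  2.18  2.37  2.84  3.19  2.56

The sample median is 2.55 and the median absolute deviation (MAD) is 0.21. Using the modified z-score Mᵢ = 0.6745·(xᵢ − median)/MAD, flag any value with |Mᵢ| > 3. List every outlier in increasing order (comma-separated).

|Mᵢ| > 3 ⇔ |xᵢ − 2.55| > 3·0.21/0.6745 = 0.93.
So outliers lie outside [1.62, 3.48].
3.62: M = 3.44 → outlier.

3.62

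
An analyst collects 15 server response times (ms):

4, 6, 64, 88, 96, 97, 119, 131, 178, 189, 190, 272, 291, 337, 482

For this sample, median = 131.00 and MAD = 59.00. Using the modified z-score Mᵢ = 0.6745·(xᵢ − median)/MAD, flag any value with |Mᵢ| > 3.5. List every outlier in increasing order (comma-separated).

|Mᵢ| > 3.5 ⇔ |xᵢ − 131.00| > 3.5·59.00/0.6745 = 306.15.
So outliers lie outside [-175.15, 437.15].
482: M = 4.01 → outlier.

482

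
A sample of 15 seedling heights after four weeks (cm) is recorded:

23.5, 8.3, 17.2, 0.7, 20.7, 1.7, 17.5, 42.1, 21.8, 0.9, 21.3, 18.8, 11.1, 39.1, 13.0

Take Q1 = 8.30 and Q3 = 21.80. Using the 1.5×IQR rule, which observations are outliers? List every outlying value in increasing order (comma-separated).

IQR = Q3 − Q1 = 21.80 − 8.30 = 13.50.
Lower fence = Q1 − 1.5·IQR = 8.30 − 20.25 = -11.95.
Upper fence = Q3 + 1.5·IQR = 21.80 + 20.25 = 42.05.
42.1 > 42.05 → outlier.
All remaining values lie within [-11.95, 42.05].

42.1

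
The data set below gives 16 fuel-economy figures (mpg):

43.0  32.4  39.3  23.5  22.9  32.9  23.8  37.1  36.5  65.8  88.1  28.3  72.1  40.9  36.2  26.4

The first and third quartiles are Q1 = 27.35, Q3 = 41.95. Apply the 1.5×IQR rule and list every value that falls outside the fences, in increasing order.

65.8, 72.1, 88.1

IQR = Q3 − Q1 = 41.95 − 27.35 = 14.60.
Lower fence = Q1 − 1.5·IQR = 27.35 − 21.90 = 5.45.
Upper fence = Q3 + 1.5·IQR = 41.95 + 21.90 = 63.85.
65.8 > 63.85 → outlier.
72.1 > 63.85 → outlier.
88.1 > 63.85 → outlier.
All remaining values lie within [5.45, 63.85].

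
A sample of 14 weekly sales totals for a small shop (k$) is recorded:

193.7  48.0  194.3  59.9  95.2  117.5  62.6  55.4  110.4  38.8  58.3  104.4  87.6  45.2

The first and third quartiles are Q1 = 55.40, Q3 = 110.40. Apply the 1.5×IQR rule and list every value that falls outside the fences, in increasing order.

IQR = Q3 − Q1 = 110.40 − 55.40 = 55.00.
Lower fence = Q1 − 1.5·IQR = 55.40 − 82.50 = -27.10.
Upper fence = Q3 + 1.5·IQR = 110.40 + 82.50 = 192.90.
193.7 > 192.90 → outlier.
194.3 > 192.90 → outlier.
All remaining values lie within [-27.10, 192.90].

193.7, 194.3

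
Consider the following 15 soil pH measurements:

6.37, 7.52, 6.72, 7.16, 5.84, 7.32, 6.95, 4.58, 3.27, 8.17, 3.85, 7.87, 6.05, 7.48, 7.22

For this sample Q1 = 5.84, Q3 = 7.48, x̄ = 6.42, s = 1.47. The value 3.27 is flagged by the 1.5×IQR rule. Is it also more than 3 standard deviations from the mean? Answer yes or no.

no

z = (3.27 − 6.42) / 1.47 = -2.14.
|z| = 2.14 ≤ 3.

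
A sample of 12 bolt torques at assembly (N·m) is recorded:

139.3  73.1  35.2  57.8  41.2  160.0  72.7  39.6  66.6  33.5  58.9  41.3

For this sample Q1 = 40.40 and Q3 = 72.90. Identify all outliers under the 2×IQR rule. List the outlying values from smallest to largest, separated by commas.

IQR = Q3 − Q1 = 72.90 − 40.40 = 32.50.
Lower fence = Q1 − 2·IQR = 40.40 − 65.00 = -24.60.
Upper fence = Q3 + 2·IQR = 72.90 + 65.00 = 137.90.
139.3 > 137.90 → outlier.
160.0 > 137.90 → outlier.
All remaining values lie within [-24.60, 137.90].

139.3, 160.0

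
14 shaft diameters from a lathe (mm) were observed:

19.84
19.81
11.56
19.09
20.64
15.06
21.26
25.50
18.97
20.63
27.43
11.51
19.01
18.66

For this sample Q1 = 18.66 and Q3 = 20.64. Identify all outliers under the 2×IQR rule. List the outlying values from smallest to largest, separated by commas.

11.51, 11.56, 25.50, 27.43

IQR = Q3 − Q1 = 20.64 − 18.66 = 1.98.
Lower fence = Q1 − 2·IQR = 18.66 − 3.96 = 14.70.
Upper fence = Q3 + 2·IQR = 20.64 + 3.96 = 24.60.
11.51 < 14.70 → outlier.
11.56 < 14.70 → outlier.
25.50 > 24.60 → outlier.
27.43 > 24.60 → outlier.
All remaining values lie within [14.70, 24.60].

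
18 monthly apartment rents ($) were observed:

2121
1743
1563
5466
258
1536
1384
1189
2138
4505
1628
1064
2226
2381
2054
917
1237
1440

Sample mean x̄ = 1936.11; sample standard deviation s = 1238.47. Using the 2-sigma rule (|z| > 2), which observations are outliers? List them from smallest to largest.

4505, 5466

Cutoffs at x̄ ± 2s: 1936.11 ± 2·1238.47 = [-540.83, 4413.05].
4505: z = 2.07, |z| > 2 → outlier.
5466: z = 2.85, |z| > 2 → outlier.
Every other value lies within [-540.83, 4413.05].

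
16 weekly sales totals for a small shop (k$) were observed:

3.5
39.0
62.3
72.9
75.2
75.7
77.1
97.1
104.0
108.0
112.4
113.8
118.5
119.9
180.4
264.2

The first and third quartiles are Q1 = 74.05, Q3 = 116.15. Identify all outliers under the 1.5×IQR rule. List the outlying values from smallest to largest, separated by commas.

IQR = Q3 − Q1 = 116.15 − 74.05 = 42.10.
Lower fence = Q1 − 1.5·IQR = 74.05 − 63.15 = 10.90.
Upper fence = Q3 + 1.5·IQR = 116.15 + 63.15 = 179.30.
3.5 < 10.90 → outlier.
180.4 > 179.30 → outlier.
264.2 > 179.30 → outlier.
All remaining values lie within [10.90, 179.30].

3.5, 180.4, 264.2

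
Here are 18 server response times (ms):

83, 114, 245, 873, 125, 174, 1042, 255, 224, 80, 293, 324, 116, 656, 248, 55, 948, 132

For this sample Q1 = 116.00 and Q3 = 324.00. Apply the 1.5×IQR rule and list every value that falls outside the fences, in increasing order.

IQR = Q3 − Q1 = 324.00 − 116.00 = 208.00.
Lower fence = Q1 − 1.5·IQR = 116.00 − 312.00 = -196.00.
Upper fence = Q3 + 1.5·IQR = 324.00 + 312.00 = 636.00.
656 > 636.00 → outlier.
873 > 636.00 → outlier.
948 > 636.00 → outlier.
1042 > 636.00 → outlier.
All remaining values lie within [-196.00, 636.00].

656, 873, 948, 1042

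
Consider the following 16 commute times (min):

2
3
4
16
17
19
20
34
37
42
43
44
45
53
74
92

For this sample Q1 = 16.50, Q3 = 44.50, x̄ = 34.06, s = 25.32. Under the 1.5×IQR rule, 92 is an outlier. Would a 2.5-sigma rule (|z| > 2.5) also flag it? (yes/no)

z = (92 − 34.06) / 25.32 = 2.29.
|z| = 2.29 ≤ 2.5.

no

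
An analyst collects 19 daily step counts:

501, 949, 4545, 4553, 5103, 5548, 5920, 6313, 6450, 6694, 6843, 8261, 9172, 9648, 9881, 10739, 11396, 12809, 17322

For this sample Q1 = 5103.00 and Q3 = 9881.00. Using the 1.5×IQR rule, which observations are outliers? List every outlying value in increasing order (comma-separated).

IQR = Q3 − Q1 = 9881.00 − 5103.00 = 4778.00.
Lower fence = Q1 − 1.5·IQR = 5103.00 − 7167.00 = -2064.00.
Upper fence = Q3 + 1.5·IQR = 9881.00 + 7167.00 = 17048.00.
17322 > 17048.00 → outlier.
All remaining values lie within [-2064.00, 17048.00].

17322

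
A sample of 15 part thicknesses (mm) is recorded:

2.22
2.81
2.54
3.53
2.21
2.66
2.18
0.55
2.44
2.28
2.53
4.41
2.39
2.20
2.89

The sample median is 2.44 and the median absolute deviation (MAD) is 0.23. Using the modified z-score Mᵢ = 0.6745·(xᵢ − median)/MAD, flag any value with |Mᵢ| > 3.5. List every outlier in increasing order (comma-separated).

0.55, 4.41

|Mᵢ| > 3.5 ⇔ |xᵢ − 2.44| > 3.5·0.23/0.6745 = 1.19.
So outliers lie outside [1.25, 3.63].
0.55: M = -5.54 → outlier.
4.41: M = 5.78 → outlier.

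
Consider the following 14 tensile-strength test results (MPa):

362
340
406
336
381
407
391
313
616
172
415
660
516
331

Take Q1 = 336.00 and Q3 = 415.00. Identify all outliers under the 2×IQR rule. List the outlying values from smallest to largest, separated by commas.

172, 616, 660

IQR = Q3 − Q1 = 415.00 − 336.00 = 79.00.
Lower fence = Q1 − 2·IQR = 336.00 − 158.00 = 178.00.
Upper fence = Q3 + 2·IQR = 415.00 + 158.00 = 573.00.
172 < 178.00 → outlier.
616 > 573.00 → outlier.
660 > 573.00 → outlier.
All remaining values lie within [178.00, 573.00].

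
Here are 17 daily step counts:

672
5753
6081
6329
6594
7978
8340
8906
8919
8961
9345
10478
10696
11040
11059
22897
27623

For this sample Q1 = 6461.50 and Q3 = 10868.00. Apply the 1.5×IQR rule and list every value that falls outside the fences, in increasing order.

22897, 27623

IQR = Q3 − Q1 = 10868.00 − 6461.50 = 4406.50.
Lower fence = Q1 − 1.5·IQR = 6461.50 − 6609.75 = -148.25.
Upper fence = Q3 + 1.5·IQR = 10868.00 + 6609.75 = 17477.75.
22897 > 17477.75 → outlier.
27623 > 17477.75 → outlier.
All remaining values lie within [-148.25, 17477.75].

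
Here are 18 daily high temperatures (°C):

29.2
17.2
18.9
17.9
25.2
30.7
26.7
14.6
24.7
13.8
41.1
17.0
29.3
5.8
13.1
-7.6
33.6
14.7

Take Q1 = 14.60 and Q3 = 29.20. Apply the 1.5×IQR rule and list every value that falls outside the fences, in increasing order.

-7.6

IQR = Q3 − Q1 = 29.20 − 14.60 = 14.60.
Lower fence = Q1 − 1.5·IQR = 14.60 − 21.90 = -7.30.
Upper fence = Q3 + 1.5·IQR = 29.20 + 21.90 = 51.10.
-7.6 < -7.30 → outlier.
All remaining values lie within [-7.30, 51.10].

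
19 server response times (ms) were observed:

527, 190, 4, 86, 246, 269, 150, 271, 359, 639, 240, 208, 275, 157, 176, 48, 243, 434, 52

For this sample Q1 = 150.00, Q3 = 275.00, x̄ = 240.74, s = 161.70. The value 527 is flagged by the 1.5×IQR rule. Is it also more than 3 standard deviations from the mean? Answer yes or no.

no

z = (527 − 240.74) / 161.70 = 1.77.
|z| = 1.77 ≤ 3.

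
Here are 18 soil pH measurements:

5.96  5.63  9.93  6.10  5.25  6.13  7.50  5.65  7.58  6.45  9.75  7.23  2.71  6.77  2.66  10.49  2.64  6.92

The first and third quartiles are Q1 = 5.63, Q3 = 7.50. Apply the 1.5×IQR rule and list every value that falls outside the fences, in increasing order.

IQR = Q3 − Q1 = 7.50 − 5.63 = 1.87.
Lower fence = Q1 − 1.5·IQR = 5.63 − 2.805 = 2.825.
Upper fence = Q3 + 1.5·IQR = 7.50 + 2.805 = 10.305.
2.64 < 2.825 → outlier.
2.66 < 2.825 → outlier.
2.71 < 2.825 → outlier.
10.49 > 10.305 → outlier.
All remaining values lie within [2.825, 10.305].

2.64, 2.66, 2.71, 10.49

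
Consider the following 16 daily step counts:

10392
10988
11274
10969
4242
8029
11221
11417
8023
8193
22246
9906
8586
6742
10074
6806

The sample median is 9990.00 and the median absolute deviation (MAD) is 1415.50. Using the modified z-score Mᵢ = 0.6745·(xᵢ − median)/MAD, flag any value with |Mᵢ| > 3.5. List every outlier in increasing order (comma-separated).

|Mᵢ| > 3.5 ⇔ |xᵢ − 9990.00| > 3.5·1415.50/0.6745 = 7345.07.
So outliers lie outside [2644.93, 17335.07].
22246: M = 5.84 → outlier.

22246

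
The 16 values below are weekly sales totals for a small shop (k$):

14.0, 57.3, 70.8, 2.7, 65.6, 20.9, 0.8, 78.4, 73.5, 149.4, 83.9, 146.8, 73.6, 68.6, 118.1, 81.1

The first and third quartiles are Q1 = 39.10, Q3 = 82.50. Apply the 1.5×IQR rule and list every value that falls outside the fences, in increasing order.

IQR = Q3 − Q1 = 82.50 − 39.10 = 43.40.
Lower fence = Q1 − 1.5·IQR = 39.10 − 65.10 = -26.00.
Upper fence = Q3 + 1.5·IQR = 82.50 + 65.10 = 147.60.
149.4 > 147.60 → outlier.
All remaining values lie within [-26.00, 147.60].

149.4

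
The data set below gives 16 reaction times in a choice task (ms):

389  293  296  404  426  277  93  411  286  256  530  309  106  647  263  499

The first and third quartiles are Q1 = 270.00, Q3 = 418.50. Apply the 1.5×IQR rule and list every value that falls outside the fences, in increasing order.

647

IQR = Q3 − Q1 = 418.50 − 270.00 = 148.50.
Lower fence = Q1 − 1.5·IQR = 270.00 − 222.75 = 47.25.
Upper fence = Q3 + 1.5·IQR = 418.50 + 222.75 = 641.25.
647 > 641.25 → outlier.
All remaining values lie within [47.25, 641.25].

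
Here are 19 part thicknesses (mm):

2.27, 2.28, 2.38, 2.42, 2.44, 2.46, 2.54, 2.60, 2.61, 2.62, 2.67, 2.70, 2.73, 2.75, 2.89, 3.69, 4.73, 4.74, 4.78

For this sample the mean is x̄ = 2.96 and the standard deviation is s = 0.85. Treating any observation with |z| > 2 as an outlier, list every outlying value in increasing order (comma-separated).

Cutoffs at x̄ ± 2s: 2.96 ± 2·0.85 = [1.26, 4.66].
4.73: z = 2.08, |z| > 2 → outlier.
4.74: z = 2.09, |z| > 2 → outlier.
4.78: z = 2.14, |z| > 2 → outlier.
Every other value lies within [1.26, 4.66].

4.73, 4.74, 4.78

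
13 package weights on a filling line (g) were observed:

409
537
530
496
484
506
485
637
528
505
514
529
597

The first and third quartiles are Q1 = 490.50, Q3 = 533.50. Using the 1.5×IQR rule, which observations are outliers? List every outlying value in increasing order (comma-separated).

409, 637

IQR = Q3 − Q1 = 533.50 − 490.50 = 43.00.
Lower fence = Q1 − 1.5·IQR = 490.50 − 64.50 = 426.00.
Upper fence = Q3 + 1.5·IQR = 533.50 + 64.50 = 598.00.
409 < 426.00 → outlier.
637 > 598.00 → outlier.
All remaining values lie within [426.00, 598.00].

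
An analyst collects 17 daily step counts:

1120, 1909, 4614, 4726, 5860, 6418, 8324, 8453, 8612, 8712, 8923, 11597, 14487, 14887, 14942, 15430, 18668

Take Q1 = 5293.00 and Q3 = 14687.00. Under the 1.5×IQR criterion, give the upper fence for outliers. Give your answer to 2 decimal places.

IQR = Q3 − Q1 = 14687.00 − 5293.00 = 9394.00.
Lower fence = Q1 − 1.5·IQR = 5293.00 − 14091.00 = -8798.00.
Upper fence = Q3 + 1.5·IQR = 14687.00 + 14091.00 = 28778.00.

28778.00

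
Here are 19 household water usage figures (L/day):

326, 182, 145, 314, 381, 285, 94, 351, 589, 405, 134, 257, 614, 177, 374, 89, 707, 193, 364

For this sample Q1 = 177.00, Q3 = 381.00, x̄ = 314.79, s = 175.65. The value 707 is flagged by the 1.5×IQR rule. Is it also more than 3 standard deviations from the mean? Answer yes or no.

z = (707 − 314.79) / 175.65 = 2.23.
|z| = 2.23 ≤ 3.

no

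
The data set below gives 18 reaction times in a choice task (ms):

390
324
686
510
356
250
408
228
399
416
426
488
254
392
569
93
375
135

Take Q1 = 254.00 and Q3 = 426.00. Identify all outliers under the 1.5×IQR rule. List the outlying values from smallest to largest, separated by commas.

686

IQR = Q3 − Q1 = 426.00 − 254.00 = 172.00.
Lower fence = Q1 − 1.5·IQR = 254.00 − 258.00 = -4.00.
Upper fence = Q3 + 1.5·IQR = 426.00 + 258.00 = 684.00.
686 > 684.00 → outlier.
All remaining values lie within [-4.00, 684.00].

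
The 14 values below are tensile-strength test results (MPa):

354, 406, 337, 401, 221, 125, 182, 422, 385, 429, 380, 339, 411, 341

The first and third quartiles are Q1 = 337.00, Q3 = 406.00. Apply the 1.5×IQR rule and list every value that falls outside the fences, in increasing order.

125, 182, 221

IQR = Q3 − Q1 = 406.00 − 337.00 = 69.00.
Lower fence = Q1 − 1.5·IQR = 337.00 − 103.50 = 233.50.
Upper fence = Q3 + 1.5·IQR = 406.00 + 103.50 = 509.50.
125 < 233.50 → outlier.
182 < 233.50 → outlier.
221 < 233.50 → outlier.
All remaining values lie within [233.50, 509.50].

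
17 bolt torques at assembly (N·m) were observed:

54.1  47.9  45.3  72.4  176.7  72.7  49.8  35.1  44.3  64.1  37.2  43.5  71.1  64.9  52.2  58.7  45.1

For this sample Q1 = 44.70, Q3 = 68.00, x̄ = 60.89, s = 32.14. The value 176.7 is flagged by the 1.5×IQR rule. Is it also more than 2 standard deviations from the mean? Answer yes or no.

z = (176.7 − 60.89) / 32.14 = 3.60.
|z| = 3.60 > 2.

yes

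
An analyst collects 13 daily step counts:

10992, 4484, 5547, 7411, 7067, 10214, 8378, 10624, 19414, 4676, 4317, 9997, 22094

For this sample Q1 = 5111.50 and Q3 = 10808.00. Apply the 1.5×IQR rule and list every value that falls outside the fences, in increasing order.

19414, 22094

IQR = Q3 − Q1 = 10808.00 − 5111.50 = 5696.50.
Lower fence = Q1 − 1.5·IQR = 5111.50 − 8544.75 = -3433.25.
Upper fence = Q3 + 1.5·IQR = 10808.00 + 8544.75 = 19352.75.
19414 > 19352.75 → outlier.
22094 > 19352.75 → outlier.
All remaining values lie within [-3433.25, 19352.75].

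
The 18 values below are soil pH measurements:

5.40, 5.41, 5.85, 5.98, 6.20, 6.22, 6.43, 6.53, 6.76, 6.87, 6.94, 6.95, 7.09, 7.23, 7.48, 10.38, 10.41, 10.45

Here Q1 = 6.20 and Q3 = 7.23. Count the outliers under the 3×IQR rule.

IQR = 1.03; fences at 6.20 − 3.09 = 3.11 and 7.23 + 3.09 = 10.32.
Outside the cutoffs: 10.38, 10.41, 10.45.

3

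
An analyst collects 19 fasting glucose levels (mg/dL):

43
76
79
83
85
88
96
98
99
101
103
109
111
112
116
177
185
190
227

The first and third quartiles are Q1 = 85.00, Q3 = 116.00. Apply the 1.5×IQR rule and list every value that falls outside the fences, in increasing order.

IQR = Q3 − Q1 = 116.00 − 85.00 = 31.00.
Lower fence = Q1 − 1.5·IQR = 85.00 − 46.50 = 38.50.
Upper fence = Q3 + 1.5·IQR = 116.00 + 46.50 = 162.50.
177 > 162.50 → outlier.
185 > 162.50 → outlier.
190 > 162.50 → outlier.
227 > 162.50 → outlier.
All remaining values lie within [38.50, 162.50].

177, 185, 190, 227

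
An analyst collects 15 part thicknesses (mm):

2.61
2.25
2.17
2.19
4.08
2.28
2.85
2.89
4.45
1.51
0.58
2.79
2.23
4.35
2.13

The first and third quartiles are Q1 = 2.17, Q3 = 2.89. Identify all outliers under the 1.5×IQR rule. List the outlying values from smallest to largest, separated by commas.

IQR = Q3 − Q1 = 2.89 − 2.17 = 0.72.
Lower fence = Q1 − 1.5·IQR = 2.17 − 1.08 = 1.09.
Upper fence = Q3 + 1.5·IQR = 2.89 + 1.08 = 3.97.
0.58 < 1.09 → outlier.
4.08 > 3.97 → outlier.
4.35 > 3.97 → outlier.
4.45 > 3.97 → outlier.
All remaining values lie within [1.09, 3.97].

0.58, 4.08, 4.35, 4.45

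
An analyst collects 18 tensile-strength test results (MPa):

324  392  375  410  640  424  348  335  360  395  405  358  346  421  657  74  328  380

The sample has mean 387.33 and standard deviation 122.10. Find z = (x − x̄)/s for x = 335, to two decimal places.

-0.43

z = (335 − 387.33) / 122.10 = -0.43.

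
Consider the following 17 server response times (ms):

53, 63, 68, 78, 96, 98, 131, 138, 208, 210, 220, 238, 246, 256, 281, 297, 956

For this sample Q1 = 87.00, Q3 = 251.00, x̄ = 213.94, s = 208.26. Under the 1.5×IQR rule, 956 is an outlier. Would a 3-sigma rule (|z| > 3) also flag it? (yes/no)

yes

z = (956 − 213.94) / 208.26 = 3.56.
|z| = 3.56 > 3.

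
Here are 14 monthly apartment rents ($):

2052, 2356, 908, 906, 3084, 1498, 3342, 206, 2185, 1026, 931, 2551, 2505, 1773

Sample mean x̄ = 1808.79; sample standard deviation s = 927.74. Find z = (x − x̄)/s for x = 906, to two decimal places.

-0.97

z = (906 − 1808.79) / 927.74 = -0.97.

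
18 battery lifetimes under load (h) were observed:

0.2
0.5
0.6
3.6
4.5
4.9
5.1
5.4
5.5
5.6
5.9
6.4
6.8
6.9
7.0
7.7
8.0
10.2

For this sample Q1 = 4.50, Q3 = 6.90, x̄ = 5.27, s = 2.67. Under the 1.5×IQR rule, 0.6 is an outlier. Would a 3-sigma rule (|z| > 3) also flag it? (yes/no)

no

z = (0.6 − 5.27) / 2.67 = -1.75.
|z| = 1.75 ≤ 3.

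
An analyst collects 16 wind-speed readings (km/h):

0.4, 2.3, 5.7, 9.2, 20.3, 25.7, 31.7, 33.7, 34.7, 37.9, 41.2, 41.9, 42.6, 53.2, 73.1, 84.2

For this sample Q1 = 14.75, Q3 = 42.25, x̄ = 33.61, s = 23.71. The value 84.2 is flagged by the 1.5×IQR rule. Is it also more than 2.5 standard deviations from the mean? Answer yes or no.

z = (84.2 − 33.61) / 23.71 = 2.13.
|z| = 2.13 ≤ 2.5.

no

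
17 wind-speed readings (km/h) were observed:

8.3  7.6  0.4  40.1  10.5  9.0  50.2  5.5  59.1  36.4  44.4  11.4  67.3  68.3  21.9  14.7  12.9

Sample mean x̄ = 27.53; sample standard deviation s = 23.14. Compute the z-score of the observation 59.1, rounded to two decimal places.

z = (59.1 − 27.53) / 23.14 = 1.36.

1.36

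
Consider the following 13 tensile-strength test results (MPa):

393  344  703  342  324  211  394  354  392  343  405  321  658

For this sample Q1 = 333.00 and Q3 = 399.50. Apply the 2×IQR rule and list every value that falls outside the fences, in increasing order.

IQR = Q3 − Q1 = 399.50 − 333.00 = 66.50.
Lower fence = Q1 − 2·IQR = 333.00 − 133.00 = 200.00.
Upper fence = Q3 + 2·IQR = 399.50 + 133.00 = 532.50.
658 > 532.50 → outlier.
703 > 532.50 → outlier.
All remaining values lie within [200.00, 532.50].

658, 703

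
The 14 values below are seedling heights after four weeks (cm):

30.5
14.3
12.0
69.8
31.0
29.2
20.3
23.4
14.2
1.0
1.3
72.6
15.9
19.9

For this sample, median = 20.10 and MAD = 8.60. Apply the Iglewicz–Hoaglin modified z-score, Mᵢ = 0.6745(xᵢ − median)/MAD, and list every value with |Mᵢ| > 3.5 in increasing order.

|Mᵢ| > 3.5 ⇔ |xᵢ − 20.10| > 3.5·8.60/0.6745 = 44.63.
So outliers lie outside [-24.53, 64.73].
69.8: M = 3.90 → outlier.
72.6: M = 4.12 → outlier.

69.8, 72.6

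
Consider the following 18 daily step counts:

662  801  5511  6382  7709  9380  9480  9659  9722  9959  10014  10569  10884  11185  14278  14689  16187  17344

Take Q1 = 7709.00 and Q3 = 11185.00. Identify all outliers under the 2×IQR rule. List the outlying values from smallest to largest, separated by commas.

662

IQR = Q3 − Q1 = 11185.00 − 7709.00 = 3476.00.
Lower fence = Q1 − 2·IQR = 7709.00 − 6952.00 = 757.00.
Upper fence = Q3 + 2·IQR = 11185.00 + 6952.00 = 18137.00.
662 < 757.00 → outlier.
All remaining values lie within [757.00, 18137.00].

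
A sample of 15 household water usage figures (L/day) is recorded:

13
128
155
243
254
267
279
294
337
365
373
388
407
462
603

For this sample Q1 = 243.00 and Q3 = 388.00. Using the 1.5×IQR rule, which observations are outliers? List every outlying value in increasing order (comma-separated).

IQR = Q3 − Q1 = 388.00 − 243.00 = 145.00.
Lower fence = Q1 − 1.5·IQR = 243.00 − 217.50 = 25.50.
Upper fence = Q3 + 1.5·IQR = 388.00 + 217.50 = 605.50.
13 < 25.50 → outlier.
All remaining values lie within [25.50, 605.50].

13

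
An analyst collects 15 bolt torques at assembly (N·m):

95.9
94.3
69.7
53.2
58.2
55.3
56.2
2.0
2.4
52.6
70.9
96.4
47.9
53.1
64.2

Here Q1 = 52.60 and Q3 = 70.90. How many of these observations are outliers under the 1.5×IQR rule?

IQR = 18.30; fences at 52.60 − 27.45 = 25.15 and 70.90 + 27.45 = 98.35.
Outside the cutoffs: 2.0, 2.4.

2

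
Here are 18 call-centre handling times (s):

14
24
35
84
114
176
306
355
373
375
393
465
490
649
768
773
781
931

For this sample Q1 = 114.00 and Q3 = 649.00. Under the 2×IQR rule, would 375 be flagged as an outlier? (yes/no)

no

IQR = Q3 − Q1 = 649.00 − 114.00 = 535.00.
Lower fence = Q1 − 2·IQR = 114.00 − 1070.00 = -956.00.
Upper fence = Q3 + 2·IQR = 649.00 + 1070.00 = 1719.00.
375 lies within [-956.00, 1719.00].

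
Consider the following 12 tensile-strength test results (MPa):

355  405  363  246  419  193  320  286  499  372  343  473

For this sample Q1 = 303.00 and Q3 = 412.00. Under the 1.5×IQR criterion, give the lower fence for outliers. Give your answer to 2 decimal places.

139.50

IQR = Q3 − Q1 = 412.00 − 303.00 = 109.00.
Lower fence = Q1 − 1.5·IQR = 303.00 − 163.50 = 139.50.
Upper fence = Q3 + 1.5·IQR = 412.00 + 163.50 = 575.50.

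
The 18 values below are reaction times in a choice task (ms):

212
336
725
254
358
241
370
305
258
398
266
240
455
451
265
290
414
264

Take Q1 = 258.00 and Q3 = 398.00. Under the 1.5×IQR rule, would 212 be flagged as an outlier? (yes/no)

IQR = Q3 − Q1 = 398.00 − 258.00 = 140.00.
Lower fence = Q1 − 1.5·IQR = 258.00 − 210.00 = 48.00.
Upper fence = Q3 + 1.5·IQR = 398.00 + 210.00 = 608.00.
212 lies within [48.00, 608.00].

no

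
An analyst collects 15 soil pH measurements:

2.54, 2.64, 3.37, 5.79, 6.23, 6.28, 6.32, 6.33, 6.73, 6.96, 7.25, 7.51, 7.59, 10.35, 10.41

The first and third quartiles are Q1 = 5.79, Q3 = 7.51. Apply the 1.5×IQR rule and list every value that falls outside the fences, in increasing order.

2.54, 2.64, 10.35, 10.41

IQR = Q3 − Q1 = 7.51 − 5.79 = 1.72.
Lower fence = Q1 − 1.5·IQR = 5.79 − 2.58 = 3.21.
Upper fence = Q3 + 1.5·IQR = 7.51 + 2.58 = 10.09.
2.54 < 3.21 → outlier.
2.64 < 3.21 → outlier.
10.35 > 10.09 → outlier.
10.41 > 10.09 → outlier.
All remaining values lie within [3.21, 10.09].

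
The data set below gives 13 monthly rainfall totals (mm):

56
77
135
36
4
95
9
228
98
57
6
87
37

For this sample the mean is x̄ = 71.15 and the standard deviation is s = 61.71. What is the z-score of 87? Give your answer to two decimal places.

0.26

z = (87 − 71.15) / 61.71 = 0.26.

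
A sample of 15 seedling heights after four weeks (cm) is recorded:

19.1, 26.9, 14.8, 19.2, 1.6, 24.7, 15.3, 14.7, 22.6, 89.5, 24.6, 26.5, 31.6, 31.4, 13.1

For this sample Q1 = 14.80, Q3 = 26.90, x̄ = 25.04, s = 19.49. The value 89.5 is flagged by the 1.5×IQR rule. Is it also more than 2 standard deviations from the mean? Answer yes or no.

z = (89.5 − 25.04) / 19.49 = 3.31.
|z| = 3.31 > 2.

yes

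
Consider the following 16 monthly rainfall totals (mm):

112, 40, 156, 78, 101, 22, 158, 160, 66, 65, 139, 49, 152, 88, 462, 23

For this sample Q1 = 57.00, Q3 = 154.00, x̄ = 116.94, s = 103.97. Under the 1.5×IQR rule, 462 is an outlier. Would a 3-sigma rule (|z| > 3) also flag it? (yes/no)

z = (462 − 116.94) / 103.97 = 3.32.
|z| = 3.32 > 3.

yes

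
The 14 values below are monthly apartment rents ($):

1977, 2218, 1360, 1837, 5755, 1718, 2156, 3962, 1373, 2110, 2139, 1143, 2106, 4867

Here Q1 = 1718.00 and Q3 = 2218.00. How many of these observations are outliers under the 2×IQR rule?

3

IQR = 500.00; fences at 1718.00 − 1000.00 = 718.00 and 2218.00 + 1000.00 = 3218.00.
Outside the cutoffs: 3962, 4867, 5755.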